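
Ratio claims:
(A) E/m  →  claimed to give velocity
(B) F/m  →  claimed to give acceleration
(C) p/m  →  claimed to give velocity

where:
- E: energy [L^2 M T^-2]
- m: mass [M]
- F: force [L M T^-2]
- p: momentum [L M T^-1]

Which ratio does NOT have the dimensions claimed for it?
(A) E/m does not give velocity

(A) E/m: [L^2 T^-2] ≠ velocity [L T^-1] ✗
(B) F/m: [L T^-2] = acceleration [L T^-2] ✓
(C) p/m: [L T^-1] = velocity [L T^-1] ✓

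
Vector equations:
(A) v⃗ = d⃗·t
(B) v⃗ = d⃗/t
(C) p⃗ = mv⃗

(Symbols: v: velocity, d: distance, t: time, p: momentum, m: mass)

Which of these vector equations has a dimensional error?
(A) v⃗ = d⃗·t

(A) v⃗ = d⃗·t: LHS [L T^-1], RHS [L T] ✗ — velocity is displacement per time; should be d⃗/t
(B) v⃗ = d⃗/t: LHS [L T^-1], RHS [L T^-1] ✓ — displacement (vector) divided by time (scalar)
(C) p⃗ = mv⃗: LHS [L M T^-1], RHS [L M T^-1] ✓ — mass (scalar) times velocity (vector)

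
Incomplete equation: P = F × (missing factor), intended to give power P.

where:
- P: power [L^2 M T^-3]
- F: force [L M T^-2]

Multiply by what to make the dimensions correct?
v (velocity), dimensions [L T^-1]

P has dimensions [L^2 M T^-3] and F has dimensions [L M T^-2].
The missing factor must have dimensions [L^2 M T^-3] / [L M T^-2] = [L T^-1], i.e. velocity (v).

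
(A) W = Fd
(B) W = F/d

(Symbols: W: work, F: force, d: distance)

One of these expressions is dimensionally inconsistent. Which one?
(B)

(A) W = Fd: LHS [L^2 M T^-2], RHS [L^2 M T^-2] ✓
(B) W = F/d: LHS [L^2 M T^-2], RHS [M T^-2] ✗

Expression (B) W = F/d is dimensionally incorrect.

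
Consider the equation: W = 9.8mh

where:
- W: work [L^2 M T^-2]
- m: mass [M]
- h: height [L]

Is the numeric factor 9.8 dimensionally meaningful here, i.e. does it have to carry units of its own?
Yes

W has dimensions [L^2 M T^-2], while mh alone has dimensions [L M]. For the equation to balance, the factor 9.8 must carry dimensions [L T^-2] — it is a dimensional constant (a numerical value of a physical quantity with its units suppressed), not a pure number.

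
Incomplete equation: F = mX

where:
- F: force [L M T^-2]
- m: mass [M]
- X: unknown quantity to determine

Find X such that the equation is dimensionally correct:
X = a (acceleration), dimensions [L T^-2]

F has dimensions [L M T^-2]; the rest of the RHS (m) has dimensions [M].
So X must have dimensions [L T^-2] — X = a (acceleration).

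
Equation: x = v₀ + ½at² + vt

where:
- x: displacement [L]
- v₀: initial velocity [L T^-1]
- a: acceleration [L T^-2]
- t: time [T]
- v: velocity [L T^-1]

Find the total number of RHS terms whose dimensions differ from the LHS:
1

LHS x: [L]
- v₀: [L T^-1] ✗
- ½at²: [L] ✓
- vt: [L] ✓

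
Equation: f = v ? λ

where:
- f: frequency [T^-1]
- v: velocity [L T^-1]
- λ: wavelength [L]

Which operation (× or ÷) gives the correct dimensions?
division (÷): f = v ÷ λ

f [T^-1]; v [L T^-1]; λ [L].
v × λ → [L^2 T^-1] ✗
v ÷ λ → [T^-1] ✓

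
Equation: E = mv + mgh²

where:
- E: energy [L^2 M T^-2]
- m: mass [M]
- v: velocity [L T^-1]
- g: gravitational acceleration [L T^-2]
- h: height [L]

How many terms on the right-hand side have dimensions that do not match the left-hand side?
2

LHS E: [L^2 M T^-2]
- mv: [L M T^-1] ✗
- mgh²: [L^3 M T^-2] ✗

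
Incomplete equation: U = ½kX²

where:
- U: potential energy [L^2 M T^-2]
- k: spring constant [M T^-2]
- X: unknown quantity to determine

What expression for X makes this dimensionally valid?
X = x (displacement), dimensions [L]

U has dimensions [L^2 M T^-2]; the rest of the RHS (½k) has dimensions [M T^-2].
So X² must have dimensions [L^2], i.e. X has dimensions [L] — X = x (displacement).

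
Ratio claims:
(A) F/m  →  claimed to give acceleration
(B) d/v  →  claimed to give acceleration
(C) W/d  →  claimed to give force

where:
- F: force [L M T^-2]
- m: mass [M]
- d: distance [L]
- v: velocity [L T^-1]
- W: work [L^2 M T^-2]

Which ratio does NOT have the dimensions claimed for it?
(B) d/v does not give acceleration

(A) F/m: [L T^-2] = acceleration [L T^-2] ✓
(B) d/v: [T] ≠ acceleration [L T^-2] ✗
(C) W/d: [L M T^-2] = force [L M T^-2] ✓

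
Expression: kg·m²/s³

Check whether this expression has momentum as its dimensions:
No

The expression kg·m²/s³ has dimensions [L^2 M T^-3], but momentum has dimensions [L M T^-1].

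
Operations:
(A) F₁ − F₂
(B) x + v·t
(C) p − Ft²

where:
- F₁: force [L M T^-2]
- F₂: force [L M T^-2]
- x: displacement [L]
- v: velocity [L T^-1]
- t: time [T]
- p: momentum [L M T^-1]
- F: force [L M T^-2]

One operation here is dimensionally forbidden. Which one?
(C) p − Ft²

(A) F₁ − F₂: F₁ [L M T^-2] and F₂ [L M T^-2] — same dimensions ✓
(B) x + v·t: x [L] and v·t [L] — same dimensions ✓
(C) p − Ft²: p [L M T^-1] and Ft² [L M] — different dimensions cannot be added/subtracted ✗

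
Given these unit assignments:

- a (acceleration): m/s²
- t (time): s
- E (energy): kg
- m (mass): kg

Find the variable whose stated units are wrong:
E

The variable E (energy) should have units J, not kg.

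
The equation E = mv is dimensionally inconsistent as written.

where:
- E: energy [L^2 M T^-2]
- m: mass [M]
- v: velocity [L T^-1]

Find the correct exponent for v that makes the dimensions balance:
The exponent of v should be 2: E = mv^2

The LHS E has dimensions [L^2 M T^-2]; v has dimensions [L T^-1].
As written, the RHS mv (exponent 1 on v) has dimensions [L M T^-1], which does not match.
With exponent 2, the RHS mv^2 has dimensions [L^2 M T^-2], matching the LHS.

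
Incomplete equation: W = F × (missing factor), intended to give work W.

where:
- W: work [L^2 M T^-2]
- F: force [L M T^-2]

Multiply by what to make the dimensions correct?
d (distance), dimensions [L]

W has dimensions [L^2 M T^-2] and F has dimensions [L M T^-2].
The missing factor must have dimensions [L^2 M T^-2] / [L M T^-2] = [L], i.e. distance (d).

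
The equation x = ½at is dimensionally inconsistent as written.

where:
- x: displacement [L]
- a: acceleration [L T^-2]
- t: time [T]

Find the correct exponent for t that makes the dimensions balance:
The exponent of t should be 2: x = ½at^2

The LHS x has dimensions [L]; t has dimensions [T].
As written, the RHS ½at (exponent 1 on t) has dimensions [L T^-1], which does not match.
With exponent 2, the RHS ½at^2 has dimensions [L], matching the LHS.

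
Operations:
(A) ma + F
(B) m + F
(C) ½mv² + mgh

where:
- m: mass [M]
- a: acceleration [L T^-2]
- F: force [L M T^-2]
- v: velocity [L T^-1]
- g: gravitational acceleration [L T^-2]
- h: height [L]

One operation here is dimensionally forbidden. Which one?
(B) m + F

(A) ma + F: ma [L M T^-2] and F [L M T^-2] — same dimensions ✓
(B) m + F: m [M] and F [L M T^-2] — different dimensions cannot be added/subtracted ✗
(C) ½mv² + mgh: ½mv² [L^2 M T^-2] and mgh [L^2 M T^-2] — same dimensions ✓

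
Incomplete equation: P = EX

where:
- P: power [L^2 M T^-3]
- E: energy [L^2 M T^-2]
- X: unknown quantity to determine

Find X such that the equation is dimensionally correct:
X = f (inverse time / frequency (1/t)), dimensions [T^-1]

P has dimensions [L^2 M T^-3]; the rest of the RHS (E) has dimensions [L^2 M T^-2].
So X must have dimensions [T^-1] — X = f (inverse time / frequency (1/t)).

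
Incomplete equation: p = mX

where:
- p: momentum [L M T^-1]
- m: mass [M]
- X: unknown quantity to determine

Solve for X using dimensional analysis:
X = v (velocity), dimensions [L T^-1]

p has dimensions [L M T^-1]; the rest of the RHS (m) has dimensions [M].
So X must have dimensions [L T^-1] — X = v (velocity).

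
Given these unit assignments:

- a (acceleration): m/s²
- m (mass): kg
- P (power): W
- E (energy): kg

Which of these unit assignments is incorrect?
E

The variable E (energy) should have units J, not kg.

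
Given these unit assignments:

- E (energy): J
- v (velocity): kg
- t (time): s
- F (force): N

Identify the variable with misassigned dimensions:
v

The variable v (velocity) should have units m/s, not kg.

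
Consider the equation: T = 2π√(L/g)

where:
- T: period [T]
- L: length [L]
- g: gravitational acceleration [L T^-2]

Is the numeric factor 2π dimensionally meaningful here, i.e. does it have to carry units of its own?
No

T has dimensions [T] and √(L/g) already has dimensions [T], so the equation balances without 2π contributing any dimensions. 2π is a pure (dimensionless) number; changing or removing it would not affect dimensional consistency.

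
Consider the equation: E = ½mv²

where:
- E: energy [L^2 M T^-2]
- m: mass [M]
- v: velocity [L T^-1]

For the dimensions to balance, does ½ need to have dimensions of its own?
No

E has dimensions [L^2 M T^-2] and mv² already has dimensions [L^2 M T^-2], so the equation balances without ½ contributing any dimensions. ½ is a pure (dimensionless) number; changing or removing it would not affect dimensional consistency.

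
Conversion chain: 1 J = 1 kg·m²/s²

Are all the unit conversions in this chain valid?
The chain is correct (no errors).

Correct: Joule is defined as kg·m²/s²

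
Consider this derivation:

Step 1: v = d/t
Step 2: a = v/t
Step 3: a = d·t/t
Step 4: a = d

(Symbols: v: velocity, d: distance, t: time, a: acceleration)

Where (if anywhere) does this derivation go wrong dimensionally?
Step 3

Step 1: v = d/t → LHS [L T^-1], RHS [L T^-1] ✓
Step 2: a = v/t → LHS [L T^-2], RHS [L T^-2] ✓
Step 3: a = d·t/t → LHS [L T^-2], RHS [L] ✗

The first dimensional inconsistency appears in step 3: a = d·t/t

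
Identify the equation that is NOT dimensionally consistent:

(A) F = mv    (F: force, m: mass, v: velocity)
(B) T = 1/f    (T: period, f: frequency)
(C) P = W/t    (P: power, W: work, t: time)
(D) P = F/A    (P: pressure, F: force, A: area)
(A) F = mv

The equation (A) F = mv is dimensionally incorrect.

LHS (F): [L M T^-2]
RHS (mv): [L M T^-1] ✗

The dimensions do not match. The other three equations balance.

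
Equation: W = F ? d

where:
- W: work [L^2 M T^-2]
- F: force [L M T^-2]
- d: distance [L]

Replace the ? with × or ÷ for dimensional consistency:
multiplication (×): W = F × d

W [L^2 M T^-2]; F [L M T^-2]; d [L].
F × d → [L^2 M T^-2] ✓
F ÷ d → [M T^-2] ✗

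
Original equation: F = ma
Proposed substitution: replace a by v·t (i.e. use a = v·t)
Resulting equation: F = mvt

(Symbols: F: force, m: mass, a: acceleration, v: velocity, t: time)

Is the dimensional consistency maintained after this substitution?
No

[a] = [L T^-2] and [v·t] = [L]. These differ, so the substitution replaces a quantity by one of different dimensions and the result F = mvt has LHS [L M T^-2] vs RHS [L M] — inconsistent.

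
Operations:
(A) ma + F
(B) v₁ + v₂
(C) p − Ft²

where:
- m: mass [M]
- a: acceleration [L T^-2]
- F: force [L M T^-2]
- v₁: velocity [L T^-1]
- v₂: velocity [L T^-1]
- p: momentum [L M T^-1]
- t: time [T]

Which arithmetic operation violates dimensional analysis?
(C) p − Ft²

(A) ma + F: ma [L M T^-2] and F [L M T^-2] — same dimensions ✓
(B) v₁ + v₂: v₁ [L T^-1] and v₂ [L T^-1] — same dimensions ✓
(C) p − Ft²: p [L M T^-1] and Ft² [L M] — different dimensions cannot be added/subtracted ✗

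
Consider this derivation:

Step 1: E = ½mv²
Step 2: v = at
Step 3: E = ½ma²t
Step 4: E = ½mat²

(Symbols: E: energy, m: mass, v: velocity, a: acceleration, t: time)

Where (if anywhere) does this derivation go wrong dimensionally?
Step 3

Step 1: E = ½mv² → LHS [L^2 M T^-2], RHS [L^2 M T^-2] ✓
Step 2: v = at → LHS [L T^-1], RHS [L T^-1] ✓
Step 3: E = ½ma²t → LHS [L^2 M T^-2], RHS [L^2 M T^-3] ✗

The first dimensional inconsistency appears in step 3: E = ½ma²t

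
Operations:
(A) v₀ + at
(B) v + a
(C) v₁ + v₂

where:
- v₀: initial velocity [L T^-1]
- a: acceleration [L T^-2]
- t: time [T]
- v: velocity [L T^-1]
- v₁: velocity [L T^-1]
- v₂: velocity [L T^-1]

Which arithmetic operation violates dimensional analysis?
(B) v + a

(A) v₀ + at: v₀ [L T^-1] and at [L T^-1] — same dimensions ✓
(B) v + a: v [L T^-1] and a [L T^-2] — different dimensions cannot be added/subtracted ✗
(C) v₁ + v₂: v₁ [L T^-1] and v₂ [L T^-1] — same dimensions ✓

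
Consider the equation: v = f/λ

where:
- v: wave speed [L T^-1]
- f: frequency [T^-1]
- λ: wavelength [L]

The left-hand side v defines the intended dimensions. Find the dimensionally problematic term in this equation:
The right-hand side term f/λ

v has dimensions [L T^-1], but f/λ has dimensions [L^-1 T^-1], so the term f/λ is dimensionally wrong for v.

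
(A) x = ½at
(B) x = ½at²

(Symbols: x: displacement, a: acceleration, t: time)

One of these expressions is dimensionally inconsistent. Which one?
(A)

(A) x = ½at: LHS [L], RHS [L T^-1] ✗
(B) x = ½at²: LHS [L], RHS [L] ✓

Expression (A) x = ½at is dimensionally incorrect.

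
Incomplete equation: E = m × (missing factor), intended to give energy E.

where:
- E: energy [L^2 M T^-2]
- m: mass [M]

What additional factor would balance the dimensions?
v² (velocity squared), dimensions [L^2 T^-2]

E has dimensions [L^2 M T^-2] and m has dimensions [M].
The missing factor must have dimensions [L^2 M T^-2] / [M] = [L^2 T^-2], i.e. velocity squared (v²).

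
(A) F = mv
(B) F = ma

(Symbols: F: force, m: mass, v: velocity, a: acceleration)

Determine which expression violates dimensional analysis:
(A)

(A) F = mv: LHS [L M T^-2], RHS [L M T^-1] ✗
(B) F = ma: LHS [L M T^-2], RHS [L M T^-2] ✓

Expression (A) F = mv is dimensionally incorrect.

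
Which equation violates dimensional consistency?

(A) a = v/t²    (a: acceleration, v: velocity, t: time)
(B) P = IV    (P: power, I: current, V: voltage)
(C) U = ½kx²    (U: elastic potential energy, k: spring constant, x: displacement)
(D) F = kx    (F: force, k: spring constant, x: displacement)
(A) a = v/t²

The equation (A) a = v/t² is dimensionally incorrect.

LHS (a): [L T^-2]
RHS (v/t²): [L T^-3] ✗

The dimensions do not match. The other three equations balance.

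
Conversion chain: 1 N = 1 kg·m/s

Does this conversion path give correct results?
The chain is incorrect (it contains an error).

Incorrect: Newton is kg·m/s², not kg·m/s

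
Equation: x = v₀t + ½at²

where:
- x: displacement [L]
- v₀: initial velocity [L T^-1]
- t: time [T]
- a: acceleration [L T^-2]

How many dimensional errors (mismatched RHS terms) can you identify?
0

LHS x: [L]
- v₀t: [L] ✓
- ½at²: [L] ✓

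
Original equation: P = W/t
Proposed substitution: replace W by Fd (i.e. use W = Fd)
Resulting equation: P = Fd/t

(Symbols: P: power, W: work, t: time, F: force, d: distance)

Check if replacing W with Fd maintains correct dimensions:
Yes

[W] = [L^2 M T^-2] and [Fd] = [L^2 M T^-2]. These match, so the substitution replaces a quantity by one of the same dimensions and the result P = Fd/t has LHS [L^2 M T^-3] vs RHS [L^2 M T^-3] — still consistent.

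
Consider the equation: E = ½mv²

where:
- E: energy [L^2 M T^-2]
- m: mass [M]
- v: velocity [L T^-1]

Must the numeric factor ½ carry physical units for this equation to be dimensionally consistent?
No

E has dimensions [L^2 M T^-2] and mv² already has dimensions [L^2 M T^-2], so the equation balances without ½ contributing any dimensions. ½ is a pure (dimensionless) number; changing or removing it would not affect dimensional consistency.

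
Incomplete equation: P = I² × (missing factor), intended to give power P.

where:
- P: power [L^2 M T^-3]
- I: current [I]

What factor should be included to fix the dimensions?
R (resistance), dimensions [I^-2 L^2 M T^-3]

P has dimensions [L^2 M T^-3] and I² has dimensions [I^2].
The missing factor must have dimensions [L^2 M T^-3] / [I^2] = [I^-2 L^2 M T^-3], i.e. resistance (R).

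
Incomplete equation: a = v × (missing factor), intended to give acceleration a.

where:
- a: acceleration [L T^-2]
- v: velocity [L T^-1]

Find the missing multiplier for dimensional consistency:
1/t (inverse time), dimensions [T^-1]

a has dimensions [L T^-2] and v has dimensions [L T^-1].
The missing factor must have dimensions [L T^-2] / [L T^-1] = [T^-1], i.e. inverse time (1/t).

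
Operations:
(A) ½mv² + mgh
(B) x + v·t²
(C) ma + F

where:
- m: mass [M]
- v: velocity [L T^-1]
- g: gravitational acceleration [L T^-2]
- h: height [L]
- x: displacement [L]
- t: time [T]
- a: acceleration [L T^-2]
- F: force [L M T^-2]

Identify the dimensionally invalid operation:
(B) x + v·t²

(A) ½mv² + mgh: ½mv² [L^2 M T^-2] and mgh [L^2 M T^-2] — same dimensions ✓
(B) x + v·t²: x [L] and v·t² [L T] — different dimensions cannot be added/subtracted ✗
(C) ma + F: ma [L M T^-2] and F [L M T^-2] — same dimensions ✓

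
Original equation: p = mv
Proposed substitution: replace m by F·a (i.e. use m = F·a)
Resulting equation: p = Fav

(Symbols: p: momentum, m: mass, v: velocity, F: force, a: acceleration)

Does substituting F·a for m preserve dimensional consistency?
No

[m] = [M] and [F·a] = [L^2 M T^-4]. These differ, so the substitution replaces a quantity by one of different dimensions and the result p = Fav has LHS [L M T^-1] vs RHS [L^3 M T^-5] — inconsistent.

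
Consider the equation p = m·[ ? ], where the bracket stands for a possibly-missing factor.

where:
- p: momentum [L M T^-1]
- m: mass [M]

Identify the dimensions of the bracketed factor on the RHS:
[L T^-1] — velocity (e.g. v)

p has dimensions [L M T^-1]; m has dimensions [M].
The bracketed factor must supply [L M T^-1] / [M] = [L T^-1].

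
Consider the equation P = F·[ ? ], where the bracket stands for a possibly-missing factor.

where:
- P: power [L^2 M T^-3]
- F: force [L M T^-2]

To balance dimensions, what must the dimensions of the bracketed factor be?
[L T^-1] — velocity (e.g. v)

P has dimensions [L^2 M T^-3]; F has dimensions [L M T^-2].
The bracketed factor must supply [L^2 M T^-3] / [L M T^-2] = [L T^-1].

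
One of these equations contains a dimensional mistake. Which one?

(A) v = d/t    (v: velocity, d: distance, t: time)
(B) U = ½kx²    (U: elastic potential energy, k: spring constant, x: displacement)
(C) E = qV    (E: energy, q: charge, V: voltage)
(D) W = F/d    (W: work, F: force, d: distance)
(D) W = F/d

The equation (D) W = F/d is dimensionally incorrect.

LHS (W): [L^2 M T^-2]
RHS (F/d): [M T^-2] ✗

The dimensions do not match. The other three equations balance.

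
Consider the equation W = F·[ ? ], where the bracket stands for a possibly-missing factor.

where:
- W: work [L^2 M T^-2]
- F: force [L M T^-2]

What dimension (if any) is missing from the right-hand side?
[L] — length (e.g. a distance d)

W has dimensions [L^2 M T^-2]; F has dimensions [L M T^-2].
The bracketed factor must supply [L^2 M T^-2] / [L M T^-2] = [L].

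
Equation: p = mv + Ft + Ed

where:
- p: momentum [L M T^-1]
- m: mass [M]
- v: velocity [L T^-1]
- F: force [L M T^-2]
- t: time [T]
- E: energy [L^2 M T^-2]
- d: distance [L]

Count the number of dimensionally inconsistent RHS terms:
1

LHS p: [L M T^-1]
- mv: [L M T^-1] ✓
- Ft: [L M T^-1] ✓
- Ed: [L^3 M T^-2] ✗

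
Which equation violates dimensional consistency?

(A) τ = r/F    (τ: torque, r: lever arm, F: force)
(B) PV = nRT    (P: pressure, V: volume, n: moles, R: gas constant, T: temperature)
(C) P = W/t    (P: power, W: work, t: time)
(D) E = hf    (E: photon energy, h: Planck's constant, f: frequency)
(A) τ = r/F

The equation (A) τ = r/F is dimensionally incorrect.

LHS (τ): [L^2 M T^-2]
RHS (r/F): [M^-1 T^2] ✗

The dimensions do not match. The other three equations balance.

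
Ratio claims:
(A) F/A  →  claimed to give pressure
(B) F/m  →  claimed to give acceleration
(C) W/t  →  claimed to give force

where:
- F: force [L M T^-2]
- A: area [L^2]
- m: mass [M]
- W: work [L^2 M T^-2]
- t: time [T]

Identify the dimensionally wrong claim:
(C) W/t does not give force

(A) F/A: [L^-1 M T^-2] = pressure [L^-1 M T^-2] ✓
(B) F/m: [L T^-2] = acceleration [L T^-2] ✓
(C) W/t: [L^2 M T^-3] ≠ force [L M T^-2] ✗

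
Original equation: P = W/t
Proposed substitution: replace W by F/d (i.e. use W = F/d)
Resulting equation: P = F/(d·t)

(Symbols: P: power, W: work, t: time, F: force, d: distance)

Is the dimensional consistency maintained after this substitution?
No

[W] = [L^2 M T^-2] and [F/d] = [M T^-2]. These differ, so the substitution replaces a quantity by one of different dimensions and the result P = F/(d·t) has LHS [L^2 M T^-3] vs RHS [M T^-3] — inconsistent.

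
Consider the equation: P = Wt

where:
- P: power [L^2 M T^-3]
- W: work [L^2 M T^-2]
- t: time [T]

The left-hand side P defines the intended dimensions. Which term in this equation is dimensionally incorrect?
The right-hand side term Wt

P has dimensions [L^2 M T^-3], but Wt has dimensions [L^2 M T^-1], so the term Wt is dimensionally wrong for P.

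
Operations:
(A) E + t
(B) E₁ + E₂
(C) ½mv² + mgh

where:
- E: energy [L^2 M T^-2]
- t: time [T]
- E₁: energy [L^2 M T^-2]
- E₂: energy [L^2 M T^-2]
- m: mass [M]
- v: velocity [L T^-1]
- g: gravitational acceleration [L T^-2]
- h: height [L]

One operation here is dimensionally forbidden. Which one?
(A) E + t

(A) E + t: E [L^2 M T^-2] and t [T] — different dimensions cannot be added/subtracted ✗
(B) E₁ + E₂: E₁ [L^2 M T^-2] and E₂ [L^2 M T^-2] — same dimensions ✓
(C) ½mv² + mgh: ½mv² [L^2 M T^-2] and mgh [L^2 M T^-2] — same dimensions ✓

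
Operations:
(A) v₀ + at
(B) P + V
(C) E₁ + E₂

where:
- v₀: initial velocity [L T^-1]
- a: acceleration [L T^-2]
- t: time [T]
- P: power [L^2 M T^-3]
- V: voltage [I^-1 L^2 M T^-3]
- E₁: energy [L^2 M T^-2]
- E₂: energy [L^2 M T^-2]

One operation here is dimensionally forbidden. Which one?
(B) P + V

(A) v₀ + at: v₀ [L T^-1] and at [L T^-1] — same dimensions ✓
(B) P + V: P [L^2 M T^-3] and V [I^-1 L^2 M T^-3] — different dimensions cannot be added/subtracted ✗
(C) E₁ + E₂: E₁ [L^2 M T^-2] and E₂ [L^2 M T^-2] — same dimensions ✓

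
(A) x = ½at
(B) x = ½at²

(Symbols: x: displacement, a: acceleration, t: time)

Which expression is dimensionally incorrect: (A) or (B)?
(A)

(A) x = ½at: LHS [L], RHS [L T^-1] ✗
(B) x = ½at²: LHS [L], RHS [L] ✓

Expression (A) x = ½at is dimensionally incorrect.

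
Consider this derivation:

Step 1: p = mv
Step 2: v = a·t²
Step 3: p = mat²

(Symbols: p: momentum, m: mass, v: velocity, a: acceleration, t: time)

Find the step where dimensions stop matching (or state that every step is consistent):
Step 2

Step 1: p = mv → LHS [L M T^-1], RHS [L M T^-1] ✓
Step 2: v = a·t² → LHS [L T^-1], RHS [L] ✗

The first dimensional inconsistency appears in step 2: v = a·t²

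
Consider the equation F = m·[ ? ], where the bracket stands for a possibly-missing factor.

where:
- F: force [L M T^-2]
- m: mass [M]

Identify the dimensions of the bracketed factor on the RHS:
[L T^-2] — acceleration (e.g. a)

F has dimensions [L M T^-2]; m has dimensions [M].
The bracketed factor must supply [L M T^-2] / [M] = [L T^-2].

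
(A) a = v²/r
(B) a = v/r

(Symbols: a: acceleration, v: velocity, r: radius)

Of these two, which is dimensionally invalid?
(B)

(A) a = v²/r: LHS [L T^-2], RHS [L T^-2] ✓
(B) a = v/r: LHS [L T^-2], RHS [T^-1] ✗

Expression (B) a = v/r is dimensionally incorrect.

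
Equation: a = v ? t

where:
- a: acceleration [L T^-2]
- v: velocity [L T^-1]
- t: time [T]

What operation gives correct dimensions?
division (÷): a = v ÷ t

a [L T^-2]; v [L T^-1]; t [T].
v × t → [L] ✗
v ÷ t → [L T^-2] ✓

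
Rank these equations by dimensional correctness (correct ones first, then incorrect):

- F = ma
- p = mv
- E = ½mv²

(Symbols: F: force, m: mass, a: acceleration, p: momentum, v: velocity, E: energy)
Dimensionally correct: F = ma, p = mv, E = ½mv²
Dimensionally incorrect: none
Ordered (correct first, then incorrect): F = ma, p = mv, E = ½mv²

- F = ma: LHS [L M T^-2], RHS [L M T^-2] → correct ✓
- p = mv: LHS [L M T^-1], RHS [L M T^-1] → correct ✓
- E = ½mv²: LHS [L^2 M T^-2], RHS [L^2 M T^-2] → correct ✓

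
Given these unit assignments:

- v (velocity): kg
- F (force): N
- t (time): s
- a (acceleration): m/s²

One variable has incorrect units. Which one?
v

The variable v (velocity) should have units m/s, not kg.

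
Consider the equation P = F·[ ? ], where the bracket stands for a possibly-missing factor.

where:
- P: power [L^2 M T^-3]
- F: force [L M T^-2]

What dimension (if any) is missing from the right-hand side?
[L T^-1] — velocity (e.g. v)

P has dimensions [L^2 M T^-3]; F has dimensions [L M T^-2].
The bracketed factor must supply [L^2 M T^-3] / [L M T^-2] = [L T^-1].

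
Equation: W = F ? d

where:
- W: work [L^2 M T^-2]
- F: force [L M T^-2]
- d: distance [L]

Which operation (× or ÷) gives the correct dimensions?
multiplication (×): W = F × d

W [L^2 M T^-2]; F [L M T^-2]; d [L].
F × d → [L^2 M T^-2] ✓
F ÷ d → [M T^-2] ✗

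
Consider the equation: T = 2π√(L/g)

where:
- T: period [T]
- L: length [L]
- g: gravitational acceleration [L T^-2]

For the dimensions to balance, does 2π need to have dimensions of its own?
No

T has dimensions [T] and √(L/g) already has dimensions [T], so the equation balances without 2π contributing any dimensions. 2π is a pure (dimensionless) number; changing or removing it would not affect dimensional consistency.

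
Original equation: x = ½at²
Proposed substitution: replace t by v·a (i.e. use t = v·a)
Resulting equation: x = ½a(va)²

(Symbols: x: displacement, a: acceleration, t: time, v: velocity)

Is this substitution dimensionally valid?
No

[t] = [T] and [v·a] = [L^2 T^-3]. These differ, so the substitution replaces a quantity by one of different dimensions and the result x = ½a(va)² has LHS [L] vs RHS [L^5 T^-8] — inconsistent.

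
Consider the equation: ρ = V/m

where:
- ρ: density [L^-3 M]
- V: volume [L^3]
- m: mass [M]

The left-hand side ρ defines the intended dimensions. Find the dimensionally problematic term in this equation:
The right-hand side term V/m

ρ has dimensions [L^-3 M], but V/m has dimensions [L^3 M^-1], so the term V/m is dimensionally wrong for ρ.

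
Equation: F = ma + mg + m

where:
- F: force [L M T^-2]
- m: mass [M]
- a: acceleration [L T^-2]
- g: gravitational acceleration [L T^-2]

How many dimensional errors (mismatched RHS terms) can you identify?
1

LHS F: [L M T^-2]
- ma: [L M T^-2] ✓
- mg: [L M T^-2] ✓
- m: [M] ✗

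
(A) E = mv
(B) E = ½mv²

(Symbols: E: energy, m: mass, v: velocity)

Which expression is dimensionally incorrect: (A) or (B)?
(A)

(A) E = mv: LHS [L^2 M T^-2], RHS [L M T^-1] ✗
(B) E = ½mv²: LHS [L^2 M T^-2], RHS [L^2 M T^-2] ✓

Expression (A) E = mv is dimensionally incorrect.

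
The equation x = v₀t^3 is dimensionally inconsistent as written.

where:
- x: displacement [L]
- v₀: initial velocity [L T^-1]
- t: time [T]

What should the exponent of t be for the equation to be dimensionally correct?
The exponent of t should be 1: x = v₀t

The LHS x has dimensions [L]; t has dimensions [T].
As written, the RHS v₀t^3 (exponent 3 on t) has dimensions [L T^2], which does not match.
With exponent 1, the RHS v₀t has dimensions [L], matching the LHS.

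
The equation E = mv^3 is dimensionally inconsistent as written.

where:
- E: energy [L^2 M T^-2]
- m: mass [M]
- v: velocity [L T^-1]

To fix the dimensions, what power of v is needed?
The exponent of v should be 2: E = mv^2

The LHS E has dimensions [L^2 M T^-2]; v has dimensions [L T^-1].
As written, the RHS mv^3 (exponent 3 on v) has dimensions [L^3 M T^-3], which does not match.
With exponent 2, the RHS mv^2 has dimensions [L^2 M T^-2], matching the LHS.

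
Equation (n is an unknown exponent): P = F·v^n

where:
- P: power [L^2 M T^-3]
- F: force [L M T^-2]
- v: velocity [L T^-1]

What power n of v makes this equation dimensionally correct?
n = 1

P has dimensions [L^2 M T^-3]; v has dimensions [L T^-1].
The rest of the RHS has dimensions [L M T^-2], so v^n must supply [L T^-1].
With n = 1: F·v^1 has dimensions [L^2 M T^-3], matching the LHS ✓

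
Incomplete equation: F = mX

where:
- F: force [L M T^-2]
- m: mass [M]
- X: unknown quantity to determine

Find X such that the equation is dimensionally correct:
X = a (acceleration), dimensions [L T^-2]

F has dimensions [L M T^-2]; the rest of the RHS (m) has dimensions [M].
So X must have dimensions [L T^-2] — X = a (acceleration).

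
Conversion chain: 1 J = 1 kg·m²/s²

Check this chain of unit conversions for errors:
The chain is correct (no errors).

Correct: Joule is defined as kg·m²/s²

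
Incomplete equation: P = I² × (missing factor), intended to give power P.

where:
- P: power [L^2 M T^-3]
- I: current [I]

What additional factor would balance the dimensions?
R (resistance), dimensions [I^-2 L^2 M T^-3]

P has dimensions [L^2 M T^-3] and I² has dimensions [I^2].
The missing factor must have dimensions [L^2 M T^-3] / [I^2] = [I^-2 L^2 M T^-3], i.e. resistance (R).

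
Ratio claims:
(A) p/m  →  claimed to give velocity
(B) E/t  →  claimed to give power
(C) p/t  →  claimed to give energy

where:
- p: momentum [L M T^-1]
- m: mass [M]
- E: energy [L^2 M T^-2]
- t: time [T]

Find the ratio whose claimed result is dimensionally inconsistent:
(C) p/t does not give energy

(A) p/m: [L T^-1] = velocity [L T^-1] ✓
(B) E/t: [L^2 M T^-3] = power [L^2 M T^-3] ✓
(C) p/t: [L M T^-2] ≠ energy [L^2 M T^-2] ✗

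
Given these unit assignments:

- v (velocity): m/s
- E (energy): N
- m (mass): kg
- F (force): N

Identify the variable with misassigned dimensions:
E

The variable E (energy) should have units J, not N.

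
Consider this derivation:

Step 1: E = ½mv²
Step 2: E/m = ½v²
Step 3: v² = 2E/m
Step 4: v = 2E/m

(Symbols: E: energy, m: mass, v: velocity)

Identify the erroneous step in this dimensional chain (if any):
Step 4

Step 1: E = ½mv² → LHS [L^2 M T^-2], RHS [L^2 M T^-2] ✓
Step 2: E/m = ½v² → LHS [L^2 T^-2], RHS [L^2 T^-2] ✓
Step 3: v² = 2E/m → LHS [L^2 T^-2], RHS [L^2 T^-2] ✓
Step 4: v = 2E/m → LHS [L T^-1], RHS [L^2 T^-2] ✗

The first dimensional inconsistency appears in step 4: v = 2E/m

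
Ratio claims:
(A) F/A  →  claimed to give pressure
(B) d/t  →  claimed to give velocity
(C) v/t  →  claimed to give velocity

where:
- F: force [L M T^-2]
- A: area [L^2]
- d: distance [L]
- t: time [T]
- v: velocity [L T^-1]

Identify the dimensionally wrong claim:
(C) v/t does not give velocity

(A) F/A: [L^-1 M T^-2] = pressure [L^-1 M T^-2] ✓
(B) d/t: [L T^-1] = velocity [L T^-1] ✓
(C) v/t: [L T^-2] ≠ velocity [L T^-1] ✗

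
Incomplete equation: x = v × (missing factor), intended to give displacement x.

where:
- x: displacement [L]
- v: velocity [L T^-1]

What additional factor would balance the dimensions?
t (time), dimensions [T]

x has dimensions [L] and v has dimensions [L T^-1].
The missing factor must have dimensions [L] / [L T^-1] = [T], i.e. time (t).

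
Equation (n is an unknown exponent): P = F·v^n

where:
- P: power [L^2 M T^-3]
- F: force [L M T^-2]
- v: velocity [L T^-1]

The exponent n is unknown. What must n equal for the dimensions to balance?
n = 1

P has dimensions [L^2 M T^-3]; v has dimensions [L T^-1].
The rest of the RHS has dimensions [L M T^-2], so v^n must supply [L T^-1].
With n = 1: F·v^1 has dimensions [L^2 M T^-3], matching the LHS ✓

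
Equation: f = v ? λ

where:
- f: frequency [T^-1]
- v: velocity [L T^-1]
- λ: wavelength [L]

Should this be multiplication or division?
division (÷): f = v ÷ λ

f [T^-1]; v [L T^-1]; λ [L].
v × λ → [L^2 T^-1] ✗
v ÷ λ → [T^-1] ✓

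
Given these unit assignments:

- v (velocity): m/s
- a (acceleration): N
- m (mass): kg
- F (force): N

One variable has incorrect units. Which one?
a

The variable a (acceleration) should have units m/s², not N.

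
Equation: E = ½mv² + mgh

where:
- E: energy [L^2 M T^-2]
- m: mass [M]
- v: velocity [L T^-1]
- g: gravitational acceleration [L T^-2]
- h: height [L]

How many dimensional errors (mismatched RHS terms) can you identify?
0

LHS E: [L^2 M T^-2]
- ½mv²: [L^2 M T^-2] ✓
- mgh: [L^2 M T^-2] ✓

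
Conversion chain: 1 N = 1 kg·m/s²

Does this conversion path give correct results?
The chain is correct (no errors).

Correct: Newton is defined as kg·m/s²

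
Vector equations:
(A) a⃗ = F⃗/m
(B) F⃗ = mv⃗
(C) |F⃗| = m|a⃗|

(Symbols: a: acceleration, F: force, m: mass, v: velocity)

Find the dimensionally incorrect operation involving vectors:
(B) F⃗ = mv⃗

(A) a⃗ = F⃗/m: LHS [L T^-2], RHS [L T^-2] ✓ — force (vector) divided by mass (scalar)
(B) F⃗ = mv⃗: LHS [L M T^-2], RHS [L M T^-1] ✗ — mass times velocity is momentum, not force; should be ma⃗
(C) |F⃗| = m|a⃗|: LHS [L M T^-2], RHS [L M T^-2] ✓ — magnitudes of vectors are scalars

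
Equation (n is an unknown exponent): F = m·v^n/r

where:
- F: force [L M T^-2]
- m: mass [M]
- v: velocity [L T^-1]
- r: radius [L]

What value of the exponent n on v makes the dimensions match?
n = 2

F has dimensions [L M T^-2]; v has dimensions [L T^-1].
The rest of the RHS has dimensions [L^-1 M], so v^n must supply [L^2 T^-2].
With n = 2: m·v^2/r has dimensions [L M T^-2], matching the LHS ✓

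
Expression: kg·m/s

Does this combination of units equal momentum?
Yes

The expression kg·m/s has dimensions [L M T^-1], which is exactly momentum [L M T^-1].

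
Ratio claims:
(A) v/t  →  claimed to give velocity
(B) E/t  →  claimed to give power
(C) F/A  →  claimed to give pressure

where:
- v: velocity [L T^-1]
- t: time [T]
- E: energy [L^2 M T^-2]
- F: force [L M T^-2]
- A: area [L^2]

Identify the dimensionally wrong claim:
(A) v/t does not give velocity

(A) v/t: [L T^-2] ≠ velocity [L T^-1] ✗
(B) E/t: [L^2 M T^-3] = power [L^2 M T^-3] ✓
(C) F/A: [L^-1 M T^-2] = pressure [L^-1 M T^-2] ✓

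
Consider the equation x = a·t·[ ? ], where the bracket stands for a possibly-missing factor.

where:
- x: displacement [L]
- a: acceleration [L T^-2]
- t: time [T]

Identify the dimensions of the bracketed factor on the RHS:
[T] — time (e.g. t)

x has dimensions [L]; a·t has dimensions [L T^-1].
The bracketed factor must supply [L] / [L T^-1] = [T].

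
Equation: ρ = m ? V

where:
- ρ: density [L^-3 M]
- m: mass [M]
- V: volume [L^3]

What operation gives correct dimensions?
division (÷): ρ = m ÷ V

ρ [L^-3 M]; m [M]; V [L^3].
m × V → [L^3 M] ✗
m ÷ V → [L^-3 M] ✓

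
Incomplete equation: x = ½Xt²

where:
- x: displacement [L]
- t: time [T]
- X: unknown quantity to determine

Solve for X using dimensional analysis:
X = a (acceleration), dimensions [L T^-2]

x has dimensions [L]; the rest of the RHS (½ t²) has dimensions [T^2].
So X must have dimensions [L T^-2] — X = a (acceleration).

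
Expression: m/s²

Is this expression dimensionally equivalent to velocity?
No

The expression m/s² has dimensions [L T^-2], but velocity has dimensions [L T^-1].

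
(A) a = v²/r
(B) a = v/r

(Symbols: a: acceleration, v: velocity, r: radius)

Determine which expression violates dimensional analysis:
(B)

(A) a = v²/r: LHS [L T^-2], RHS [L T^-2] ✓
(B) a = v/r: LHS [L T^-2], RHS [T^-1] ✗

Expression (B) a = v/r is dimensionally incorrect.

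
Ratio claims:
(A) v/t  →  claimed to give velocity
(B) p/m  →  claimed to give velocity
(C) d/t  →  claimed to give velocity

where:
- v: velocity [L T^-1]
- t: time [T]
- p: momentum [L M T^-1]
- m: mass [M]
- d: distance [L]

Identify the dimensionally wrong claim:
(A) v/t does not give velocity

(A) v/t: [L T^-2] ≠ velocity [L T^-1] ✗
(B) p/m: [L T^-1] = velocity [L T^-1] ✓
(C) d/t: [L T^-1] = velocity [L T^-1] ✓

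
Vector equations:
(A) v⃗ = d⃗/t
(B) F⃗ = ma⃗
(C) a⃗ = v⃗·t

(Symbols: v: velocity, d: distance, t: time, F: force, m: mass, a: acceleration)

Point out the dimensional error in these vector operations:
(C) a⃗ = v⃗·t

(A) v⃗ = d⃗/t: LHS [L T^-1], RHS [L T^-1] ✓ — displacement (vector) divided by time (scalar)
(B) F⃗ = ma⃗: LHS [L M T^-2], RHS [L M T^-2] ✓ — Force and acceleration are vectors, mass is a scalar
(C) a⃗ = v⃗·t: LHS [L T^-2], RHS [L] ✗ — acceleration is velocity per time; should be v⃗/t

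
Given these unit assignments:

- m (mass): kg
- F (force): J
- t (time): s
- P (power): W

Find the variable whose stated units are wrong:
F

The variable F (force) should have units N, not J.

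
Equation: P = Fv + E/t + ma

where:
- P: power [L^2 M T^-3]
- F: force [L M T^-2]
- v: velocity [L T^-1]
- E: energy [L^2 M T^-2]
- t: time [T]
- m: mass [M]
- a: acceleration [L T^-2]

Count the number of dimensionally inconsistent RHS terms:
1

LHS P: [L^2 M T^-3]
- Fv: [L^2 M T^-3] ✓
- E/t: [L^2 M T^-3] ✓
- ma: [L M T^-2] ✗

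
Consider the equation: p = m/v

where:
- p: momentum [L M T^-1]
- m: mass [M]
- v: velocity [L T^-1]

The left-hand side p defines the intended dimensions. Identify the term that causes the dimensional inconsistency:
The right-hand side term m/v

p has dimensions [L M T^-1], but m/v has dimensions [L^-1 M T], so the term m/v is dimensionally wrong for p.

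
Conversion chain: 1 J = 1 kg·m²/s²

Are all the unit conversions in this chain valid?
The chain is correct (no errors).

Correct: Joule is defined as kg·m²/s²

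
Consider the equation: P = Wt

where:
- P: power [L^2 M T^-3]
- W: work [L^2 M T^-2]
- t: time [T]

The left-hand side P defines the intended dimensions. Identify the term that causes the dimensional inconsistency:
The right-hand side term Wt

P has dimensions [L^2 M T^-3], but Wt has dimensions [L^2 M T^-1], so the term Wt is dimensionally wrong for P.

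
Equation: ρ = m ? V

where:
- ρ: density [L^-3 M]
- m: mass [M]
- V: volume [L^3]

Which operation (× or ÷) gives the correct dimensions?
division (÷): ρ = m ÷ V

ρ [L^-3 M]; m [M]; V [L^3].
m × V → [L^3 M] ✗
m ÷ V → [L^-3 M] ✓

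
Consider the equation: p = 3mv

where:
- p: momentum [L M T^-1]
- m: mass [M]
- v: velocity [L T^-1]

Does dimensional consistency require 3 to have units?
No

p has dimensions [L M T^-1] and mv already has dimensions [L M T^-1], so the equation balances without 3 contributing any dimensions. 3 is a pure (dimensionless) number; changing or removing it would not affect dimensional consistency.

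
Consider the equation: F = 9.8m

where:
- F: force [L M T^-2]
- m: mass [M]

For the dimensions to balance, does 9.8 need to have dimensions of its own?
Yes

F has dimensions [L M T^-2], while m alone has dimensions [M]. For the equation to balance, the factor 9.8 must carry dimensions [L T^-2] — it is a dimensional constant (a numerical value of a physical quantity with its units suppressed), not a pure number.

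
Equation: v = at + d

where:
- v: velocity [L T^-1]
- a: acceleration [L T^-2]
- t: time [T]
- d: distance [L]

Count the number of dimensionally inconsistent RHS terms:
1

LHS v: [L T^-1]
- at: [L T^-1] ✓
- d: [L] ✗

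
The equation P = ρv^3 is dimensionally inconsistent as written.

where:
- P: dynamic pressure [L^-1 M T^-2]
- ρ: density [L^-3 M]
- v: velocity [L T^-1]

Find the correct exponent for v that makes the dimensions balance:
The exponent of v should be 2: P = ρv^2

The LHS P has dimensions [L^-1 M T^-2]; v has dimensions [L T^-1].
As written, the RHS ρv^3 (exponent 3 on v) has dimensions [M T^-3], which does not match.
With exponent 2, the RHS ρv^2 has dimensions [L^-1 M T^-2], matching the LHS.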